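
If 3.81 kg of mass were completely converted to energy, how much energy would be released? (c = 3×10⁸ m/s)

Using E = mc²:
c² = (3×10⁸)² = 9×10¹⁶ m²/s²
E = 3.81 × 9×10¹⁶ = 3.429×10¹⁷ J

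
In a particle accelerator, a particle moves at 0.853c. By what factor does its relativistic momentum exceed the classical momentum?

p_rel = γmv, p_class = mv
Ratio = γ = 1/√(1 - 0.853²)
= 1/√(0.272391) = 1.916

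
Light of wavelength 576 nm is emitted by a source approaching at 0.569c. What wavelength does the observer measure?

β = 0.569
Wavelength Doppler factor = √(0.431/1.569) = √(0.2747) = 0.5241
λ_obs = 576 × 0.5241 = 301.9 nm (blueshift)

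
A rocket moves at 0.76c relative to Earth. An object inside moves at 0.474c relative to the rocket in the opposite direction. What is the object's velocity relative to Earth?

Object's velocity in rocket frame is u' = -0.474c
u = (u' + v)/(1 + u'v/c²) = (v - 0.474)/(1 - 0.474·v/c²)
Numerator: 0.76 - 0.474 = 0.286
Denominator: 1 - 0.36024 = 0.63976
u = 0.286/0.63976 = 0.4470c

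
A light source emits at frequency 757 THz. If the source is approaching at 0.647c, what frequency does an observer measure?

β = v/c = 0.647
(1+β)/(1-β) = 1.647/0.353 = 4.666
Doppler factor = √(4.666) = 2.160
f_obs = 757 × 2.160 = 1635 THz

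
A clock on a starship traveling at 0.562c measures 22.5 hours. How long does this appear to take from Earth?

Proper time Δt₀ = 22.5 hours
γ = 1/√(1 - 0.562²) = 1.209
Δt = γΔt₀ = 1.209 × 22.5 = 27.20 hours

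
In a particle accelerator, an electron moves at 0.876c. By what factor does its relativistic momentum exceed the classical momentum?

p_rel = γmv, p_class = mv
Ratio = γ = 1/√(1 - 0.876²)
= 1/√(0.232624) = 2.073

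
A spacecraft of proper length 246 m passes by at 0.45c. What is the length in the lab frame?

Proper length L₀ = 246 m
γ = 1/√(1 - 0.45²) = 1.1198
L = L₀/γ = 246/1.1198 = 219.7 m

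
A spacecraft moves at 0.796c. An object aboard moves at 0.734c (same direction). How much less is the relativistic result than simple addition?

Classical: u' + v = 0.734 + 0.796 = 1.53c
Relativistic: u = (0.734 + 0.796)/(1 + 0.584264) = 1.53/1.584264 = 0.9657c
Difference: 1.53 - 0.9657 = 0.5643c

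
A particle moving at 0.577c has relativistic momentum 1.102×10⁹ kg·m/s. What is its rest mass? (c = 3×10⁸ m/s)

γ = 1/√(1 - 0.577²) = 1.22437
v = 0.577 × 3×10⁸ = 1.731×10⁸ m/s
m = p/(γv) = 1.102×10⁹/(1.22437 × 1.731×10⁸) = 5.200 kg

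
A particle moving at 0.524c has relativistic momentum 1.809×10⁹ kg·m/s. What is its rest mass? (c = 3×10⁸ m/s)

γ = 1/√(1 - 0.524²) = 1.1741
v = 0.524 × 3×10⁸ = 1.572×10⁸ m/s
m = p/(γv) = 1.809×10⁹/(1.1741 × 1.572×10⁸) = 9.801 kg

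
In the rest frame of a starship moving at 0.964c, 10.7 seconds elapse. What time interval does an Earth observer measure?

Proper time Δt₀ = 10.7 seconds
γ = 1/√(1 - 0.964²) = 3.761
Δt = γΔt₀ = 3.761 × 10.7 = 40.24 seconds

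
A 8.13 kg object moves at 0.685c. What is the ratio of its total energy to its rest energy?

E = γmc², E₀ = mc²
E/E₀ = γ = 1/√(1 - 0.685²) = 1.373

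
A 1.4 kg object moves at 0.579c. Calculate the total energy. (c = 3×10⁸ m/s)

γ = 1/√(1 - 0.579²) = 1.2265
mc² = 1.4 × (3×10⁸)² = 1.260×10¹⁷ J
E = γmc² = 1.2265 × 1.260×10¹⁷ = 1.545×10¹⁷ J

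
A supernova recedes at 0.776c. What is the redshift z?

β = 0.776
(1+β)/(1-β) = 1.776/0.224 = 7.929
√(7.929) = 2.816
z = 2.816 - 1 = 1.816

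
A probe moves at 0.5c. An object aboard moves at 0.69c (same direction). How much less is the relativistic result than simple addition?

Classical: u' + v = 0.69 + 0.5 = 1.19c
Relativistic: u = (0.69 + 0.5)/(1 + 0.345) = 1.19/1.345 = 0.8848c
Difference: 1.19 - 0.8848 = 0.3052c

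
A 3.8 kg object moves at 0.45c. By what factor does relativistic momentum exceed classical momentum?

p_rel = γmv, p_class = mv
Ratio = γ = 1/√(1 - 0.45²) = 1.120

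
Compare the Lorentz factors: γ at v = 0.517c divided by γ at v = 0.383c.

γ₁ = 1/√(1 - 0.517²) = 1.1682
γ₂ = 1/√(1 - 0.383²) = 1.0825
γ₁/γ₂ = 1.1682/1.0825 = 1.079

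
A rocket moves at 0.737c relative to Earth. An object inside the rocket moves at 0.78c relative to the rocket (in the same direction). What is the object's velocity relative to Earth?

u = (u' + v)/(1 + u'v/c²)
Numerator: 0.78 + 0.737 = 1.517
Denominator: 1 + 0.57486 = 1.57486
u = 1.517/1.57486 = 0.9633c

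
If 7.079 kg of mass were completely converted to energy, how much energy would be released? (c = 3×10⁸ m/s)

Using E = mc²:
c² = (3×10⁸)² = 9×10¹⁶ m²/s²
E = 7.079 × 9×10¹⁶ = 6.371×10¹⁷ J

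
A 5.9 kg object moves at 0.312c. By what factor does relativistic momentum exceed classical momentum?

p_rel = γmv, p_class = mv
Ratio = γ = 1/√(1 - 0.312²) = 1.053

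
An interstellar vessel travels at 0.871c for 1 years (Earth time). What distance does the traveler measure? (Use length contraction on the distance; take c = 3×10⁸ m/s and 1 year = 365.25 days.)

Earth distance: d = v × t = 0.871c × 1 yr = 8.2460×10¹⁵ m
γ = 2.0355
d' = d/γ = 8.2460×10¹⁵/2.0355 = 4.051×10¹⁵ m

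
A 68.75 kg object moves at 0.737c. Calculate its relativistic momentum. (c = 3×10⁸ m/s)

γ = 1/√(1 - 0.737²) = 1.4795
v = 0.737 × 3×10⁸ = 2.211×10⁸ m/s
p = γmv = 1.4795 × 68.75 × 2.211×10⁸ = 2.249×10¹⁰ kg·m/s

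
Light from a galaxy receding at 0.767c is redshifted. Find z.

β = 0.767
(1+β)/(1-β) = 1.767/0.233 = 7.584
√(7.584) = 2.754
z = 2.754 - 1 = 1.754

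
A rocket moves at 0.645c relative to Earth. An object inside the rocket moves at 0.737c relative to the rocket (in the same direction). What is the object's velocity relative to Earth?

u = (u' + v)/(1 + u'v/c²)
Numerator: 0.737 + 0.645 = 1.382
Denominator: 1 + 0.475365 = 1.475365
u = 1.382/1.475365 = 0.9367c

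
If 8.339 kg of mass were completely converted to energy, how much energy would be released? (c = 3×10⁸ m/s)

Using E = mc²:
c² = (3×10⁸)² = 9×10¹⁶ m²/s²
E = 8.339 × 9×10¹⁶ = 7.505×10¹⁷ J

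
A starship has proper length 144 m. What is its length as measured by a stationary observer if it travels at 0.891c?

Proper length L₀ = 144 m
γ = 1/√(1 - 0.891²) = 2.2026
L = L₀/γ = 144/2.2026 = 65.38 m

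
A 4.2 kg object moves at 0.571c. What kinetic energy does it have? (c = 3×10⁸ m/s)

γ = 1/√(1 - 0.571²) = 1.2181
γ - 1 = 0.2181
KE = (γ-1)mc² = 0.2181 × 4.2 × (3×10⁸)² = 8.244×10¹⁶ J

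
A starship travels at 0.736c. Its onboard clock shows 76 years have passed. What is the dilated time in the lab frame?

Proper time Δt₀ = 76 years
γ = 1/√(1 - 0.736²) = 1.477
Δt = γΔt₀ = 1.477 × 76 = 112.3 years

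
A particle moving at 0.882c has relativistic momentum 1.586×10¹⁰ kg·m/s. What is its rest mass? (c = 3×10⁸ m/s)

γ = 1/√(1 - 0.882²) = 2.122
v = 0.882 × 3×10⁸ = 2.646×10⁸ m/s
m = p/(γv) = 1.586×10¹⁰/(2.122 × 2.646×10⁸) = 28.25 kg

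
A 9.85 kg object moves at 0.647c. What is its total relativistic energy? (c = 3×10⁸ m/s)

γ = 1/√(1 - 0.647²) = 1.3115
mc² = 9.85 × (3×10⁸)² = 8.865×10¹⁷ J
E = γmc² = 1.3115 × 8.865×10¹⁷ = 1.163×10¹⁸ J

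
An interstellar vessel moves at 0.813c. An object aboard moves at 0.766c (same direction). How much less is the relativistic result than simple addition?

Classical: u' + v = 0.766 + 0.813 = 1.579c
Relativistic: u = (0.766 + 0.813)/(1 + 0.622758) = 1.579/1.622758 = 0.9730c
Difference: 1.579 - 0.9730 = 0.6060c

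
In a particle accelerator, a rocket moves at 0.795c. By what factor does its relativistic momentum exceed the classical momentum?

p_rel = γmv, p_class = mv
Ratio = γ = 1/√(1 - 0.795²)
= 1/√(0.367975) = 1.649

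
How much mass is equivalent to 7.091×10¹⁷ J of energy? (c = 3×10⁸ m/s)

From E = mc², we get m = E/c²
c² = (3×10⁸)² = 9×10¹⁶ m²/s²
m = 7.091×10¹⁷ / 9×10¹⁶ = 7.879 kg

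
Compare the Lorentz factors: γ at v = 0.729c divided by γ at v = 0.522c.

γ₁ = 1/√(1 - 0.729²) = 1.4609
γ₂ = 1/√(1 - 0.522²) = 1.1724
γ₁/γ₂ = 1.4609/1.1724 = 1.246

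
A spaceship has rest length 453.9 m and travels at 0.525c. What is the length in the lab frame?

Proper length L₀ = 453.9 m
γ = 1/√(1 - 0.525²) = 1.175
L = L₀/γ = 453.9/1.175 = 386.3 m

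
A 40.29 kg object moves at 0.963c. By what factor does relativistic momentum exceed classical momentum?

p_rel = γmv, p_class = mv
Ratio = γ = 1/√(1 - 0.963²) = 3.711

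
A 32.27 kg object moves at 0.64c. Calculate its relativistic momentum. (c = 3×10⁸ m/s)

γ = 1/√(1 - 0.64²) = 1.30145
v = 0.64 × 3×10⁸ = 1.920×10⁸ m/s
p = γmv = 1.30145 × 32.27 × 1.920×10⁸ = 8.064×10⁹ kg·m/s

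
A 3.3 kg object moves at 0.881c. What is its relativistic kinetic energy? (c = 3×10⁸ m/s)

γ = 1/√(1 - 0.881²) = 2.11365
γ - 1 = 1.11365
KE = (γ-1)mc² = 1.11365 × 3.3 × (3×10⁸)² = 3.308×10¹⁷ J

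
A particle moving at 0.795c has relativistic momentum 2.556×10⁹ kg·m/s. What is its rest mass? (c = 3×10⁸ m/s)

γ = 1/√(1 - 0.795²) = 1.6485
v = 0.795 × 3×10⁸ = 2.385×10⁸ m/s
m = p/(γv) = 2.556×10⁹/(1.6485 × 2.385×10⁸) = 6.501 kg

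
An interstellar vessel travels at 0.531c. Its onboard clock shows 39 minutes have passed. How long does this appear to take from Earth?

Proper time Δt₀ = 39 minutes
γ = 1/√(1 - 0.531²) = 1.180
Δt = γΔt₀ = 1.180 × 39 = 46.02 minutes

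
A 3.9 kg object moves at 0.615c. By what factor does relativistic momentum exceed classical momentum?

p_rel = γmv, p_class = mv
Ratio = γ = 1/√(1 - 0.615²) = 1.268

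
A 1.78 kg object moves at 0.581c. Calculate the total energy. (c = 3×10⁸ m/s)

γ = 1/√(1 - 0.581²) = 1.2286
mc² = 1.78 × (3×10⁸)² = 1.602×10¹⁷ J
E = γmc² = 1.2286 × 1.602×10¹⁷ = 1.968×10¹⁷ J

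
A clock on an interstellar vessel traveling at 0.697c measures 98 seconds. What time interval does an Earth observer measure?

Proper time Δt₀ = 98 seconds
γ = 1/√(1 - 0.697²) = 1.395
Δt = γΔt₀ = 1.395 × 98 = 136.7 seconds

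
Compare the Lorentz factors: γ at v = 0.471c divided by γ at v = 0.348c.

γ₁ = 1/√(1 - 0.471²) = 1.134
γ₂ = 1/√(1 - 0.348²) = 1.067
γ₁/γ₂ = 1.134/1.067 = 1.063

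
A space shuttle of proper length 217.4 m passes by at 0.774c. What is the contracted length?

Proper length L₀ = 217.4 m
γ = 1/√(1 - 0.774²) = 1.579
L = L₀/γ = 217.4/1.579 = 137.7 m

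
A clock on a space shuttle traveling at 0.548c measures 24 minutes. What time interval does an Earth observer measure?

Proper time Δt₀ = 24 minutes
γ = 1/√(1 - 0.548²) = 1.1955
Δt = γΔt₀ = 1.1955 × 24 = 28.69 minutes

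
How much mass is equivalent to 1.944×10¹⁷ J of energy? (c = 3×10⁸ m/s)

From E = mc², we get m = E/c²
c² = (3×10⁸)² = 9×10¹⁶ m²/s²
m = 1.944×10¹⁷ / 9×10¹⁶ = 2.160 kg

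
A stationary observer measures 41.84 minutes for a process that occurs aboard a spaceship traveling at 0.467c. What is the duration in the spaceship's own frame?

Dilated time Δt = 41.84 minutes
γ = 1/√(1 - 0.467²) = 1.1309
Δt₀ = Δt/γ = 41.84/1.1309 = 37.00 minutes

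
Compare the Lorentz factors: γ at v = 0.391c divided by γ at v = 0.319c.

γ₁ = 1/√(1 - 0.391²) = 1.0865
γ₂ = 1/√(1 - 0.319²) = 1.0551
γ₁/γ₂ = 1.0865/1.0551 = 1.030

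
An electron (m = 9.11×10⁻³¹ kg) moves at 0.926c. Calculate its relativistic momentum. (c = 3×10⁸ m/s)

γ = 1/√(1 - 0.926²) = 2.649
v = 0.926 × 3×10⁸ = 2.778×10⁸ m/s
p = γmv = 2.649 × 9.11×10⁻³¹ × 2.778×10⁸ = 6.704×10⁻²² kg·m/s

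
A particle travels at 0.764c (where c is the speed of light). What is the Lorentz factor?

v/c = 0.764, so (v/c)² = 0.583696
1 - (v/c)² = 0.416304
γ = 1/√(0.416304) = 1.550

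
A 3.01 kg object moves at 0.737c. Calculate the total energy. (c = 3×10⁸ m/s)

γ = 1/√(1 - 0.737²) = 1.4795
mc² = 3.01 × (3×10⁸)² = 2.709×10¹⁷ J
E = γmc² = 1.4795 × 2.709×10¹⁷ = 4.008×10¹⁷ J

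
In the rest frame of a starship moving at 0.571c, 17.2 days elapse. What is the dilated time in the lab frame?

Proper time Δt₀ = 17.2 days
γ = 1/√(1 - 0.571²) = 1.218
Δt = γΔt₀ = 1.218 × 17.2 = 20.95 days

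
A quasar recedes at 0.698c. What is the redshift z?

β = 0.698
(1+β)/(1-β) = 1.698/0.302 = 5.623
√(5.623) = 2.371
z = 2.371 - 1 = 1.371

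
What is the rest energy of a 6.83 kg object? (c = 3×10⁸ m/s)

c² = (3×10⁸)² = 9.000×10¹⁶ m²/s²
E₀ = mc² = 6.83 × 9.000×10¹⁶ = 6.147×10¹⁷ J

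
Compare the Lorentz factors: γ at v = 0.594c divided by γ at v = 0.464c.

γ₁ = 1/√(1 - 0.594²) = 1.243
γ₂ = 1/√(1 - 0.464²) = 1.129
γ₁/γ₂ = 1.243/1.129 = 1.101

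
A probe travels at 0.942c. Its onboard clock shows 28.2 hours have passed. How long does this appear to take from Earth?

Proper time Δt₀ = 28.2 hours
γ = 1/√(1 - 0.942²) = 2.97962
Δt = γΔt₀ = 2.97962 × 28.2 = 84.03 hours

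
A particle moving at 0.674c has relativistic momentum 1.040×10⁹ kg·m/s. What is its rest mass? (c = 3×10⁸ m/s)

γ = 1/√(1 - 0.674²) = 1.3537
v = 0.674 × 3×10⁸ = 2.022×10⁸ m/s
m = p/(γv) = 1.040×10⁹/(1.3537 × 2.022×10⁸) = 3.800 kg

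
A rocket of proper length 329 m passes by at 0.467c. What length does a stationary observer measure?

Proper length L₀ = 329 m
γ = 1/√(1 - 0.467²) = 1.131
L = L₀/γ = 329/1.131 = 290.9 m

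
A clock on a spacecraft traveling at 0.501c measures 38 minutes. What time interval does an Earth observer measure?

Proper time Δt₀ = 38 minutes
γ = 1/√(1 - 0.501²) = 1.1555
Δt = γΔt₀ = 1.1555 × 38 = 43.91 minutes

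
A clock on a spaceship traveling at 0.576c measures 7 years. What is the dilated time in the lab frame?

Proper time Δt₀ = 7 years
γ = 1/√(1 - 0.576²) = 1.2233
Δt = γΔt₀ = 1.2233 × 7 = 8.563 years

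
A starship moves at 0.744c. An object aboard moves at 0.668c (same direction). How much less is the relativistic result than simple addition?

Classical: u' + v = 0.668 + 0.744 = 1.412c
Relativistic: u = (0.668 + 0.744)/(1 + 0.496992) = 1.412/1.496992 = 0.9432c
Difference: 1.412 - 0.9432 = 0.4688c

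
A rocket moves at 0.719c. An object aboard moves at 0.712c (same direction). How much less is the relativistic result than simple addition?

Classical: u' + v = 0.712 + 0.719 = 1.431c
Relativistic: u = (0.712 + 0.719)/(1 + 0.511928) = 1.431/1.511928 = 0.9465c
Difference: 1.431 - 0.9465 = 0.4845c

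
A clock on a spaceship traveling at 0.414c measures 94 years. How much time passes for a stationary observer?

Proper time Δt₀ = 94 years
γ = 1/√(1 - 0.414²) = 1.099
Δt = γΔt₀ = 1.099 × 94 = 103.3 years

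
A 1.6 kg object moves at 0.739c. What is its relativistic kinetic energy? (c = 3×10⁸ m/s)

γ = 1/√(1 - 0.739²) = 1.4843
γ - 1 = 0.4843
KE = (γ-1)mc² = 0.4843 × 1.6 × (3×10⁸)² = 6.974×10¹⁶ J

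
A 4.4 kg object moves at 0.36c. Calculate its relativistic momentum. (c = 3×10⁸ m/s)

γ = 1/√(1 - 0.36²) = 1.072
v = 0.36 × 3×10⁸ = 1.080×10⁸ m/s
p = γmv = 1.072 × 4.4 × 1.080×10⁸ = 5.094×10⁸ kg·m/s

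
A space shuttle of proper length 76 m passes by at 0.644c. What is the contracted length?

Proper length L₀ = 76 m
γ = 1/√(1 - 0.644²) = 1.3071
L = L₀/γ = 76/1.3071 = 58.14 m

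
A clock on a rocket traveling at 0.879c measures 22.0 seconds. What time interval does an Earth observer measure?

Proper time Δt₀ = 22.0 seconds
γ = 1/√(1 - 0.879²) = 2.0972
Δt = γΔt₀ = 2.0972 × 22.0 = 46.14 seconds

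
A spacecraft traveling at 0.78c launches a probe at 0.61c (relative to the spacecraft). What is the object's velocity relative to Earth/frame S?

u = (u' + v)/(1 + u'v/c²)
Numerator: 0.61 + 0.78 = 1.39
Denominator: 1 + 0.4758 = 1.4758
u = 1.39/1.4758 = 0.9419c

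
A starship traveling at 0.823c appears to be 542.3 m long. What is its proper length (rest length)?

Contracted length L = 542.3 m
γ = 1/√(1 - 0.823²) = 1.7604
L₀ = γL = 1.7604 × 542.3 = 954.7 m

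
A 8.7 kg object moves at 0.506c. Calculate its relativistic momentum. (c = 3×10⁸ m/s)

γ = 1/√(1 - 0.506²) = 1.159
v = 0.506 × 3×10⁸ = 1.518×10⁸ m/s
p = γmv = 1.159 × 8.7 × 1.518×10⁸ = 1.531×10⁹ kg·m/s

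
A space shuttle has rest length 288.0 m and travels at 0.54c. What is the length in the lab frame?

Proper length L₀ = 288.0 m
γ = 1/√(1 - 0.54²) = 1.188
L = L₀/γ = 288.0/1.188 = 242.4 m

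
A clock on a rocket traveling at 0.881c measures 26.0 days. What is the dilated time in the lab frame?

Proper time Δt₀ = 26.0 days
γ = 1/√(1 - 0.881²) = 2.1136
Δt = γΔt₀ = 2.1136 × 26.0 = 54.95 days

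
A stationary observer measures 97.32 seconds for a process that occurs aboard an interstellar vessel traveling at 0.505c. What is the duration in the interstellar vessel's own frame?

Dilated time Δt = 97.32 seconds
γ = 1/√(1 - 0.505²) = 1.1586
Δt₀ = Δt/γ = 97.32/1.1586 = 84.00 seconds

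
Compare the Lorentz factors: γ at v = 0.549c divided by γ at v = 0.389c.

γ₁ = 1/√(1 - 0.549²) = 1.196
γ₂ = 1/√(1 - 0.389²) = 1.085
γ₁/γ₂ = 1.196/1.085 = 1.102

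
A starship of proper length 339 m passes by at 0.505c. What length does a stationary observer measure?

Proper length L₀ = 339 m
γ = 1/√(1 - 0.505²) = 1.1586
L = L₀/γ = 339/1.1586 = 292.6 m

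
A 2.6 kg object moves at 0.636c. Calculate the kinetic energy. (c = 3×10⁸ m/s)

γ = 1/√(1 - 0.636²) = 1.29586
γ - 1 = 0.29586
KE = (γ-1)mc² = 0.29586 × 2.6 × (3×10⁸)² = 6.923×10¹⁶ J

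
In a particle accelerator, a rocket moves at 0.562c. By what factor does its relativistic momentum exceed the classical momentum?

p_rel = γmv, p_class = mv
Ratio = γ = 1/√(1 - 0.562²)
= 1/√(0.684156) = 1.209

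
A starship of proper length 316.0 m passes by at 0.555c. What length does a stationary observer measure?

Proper length L₀ = 316.0 m
γ = 1/√(1 - 0.555²) = 1.202
L = L₀/γ = 316.0/1.202 = 262.9 m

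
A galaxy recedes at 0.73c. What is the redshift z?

β = 0.73
(1+β)/(1-β) = 1.73/0.27 = 6.407
√(6.407) = 2.531
z = 2.531 - 1 = 1.531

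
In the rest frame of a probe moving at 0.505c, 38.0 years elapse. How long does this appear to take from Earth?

Proper time Δt₀ = 38.0 years
γ = 1/√(1 - 0.505²) = 1.1586
Δt = γΔt₀ = 1.1586 × 38.0 = 44.03 years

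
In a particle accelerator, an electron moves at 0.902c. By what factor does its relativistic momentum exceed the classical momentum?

p_rel = γmv, p_class = mv
Ratio = γ = 1/√(1 - 0.902²)
= 1/√(0.186396) = 2.316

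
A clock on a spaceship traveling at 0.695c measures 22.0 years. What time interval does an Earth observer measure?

Proper time Δt₀ = 22.0 years
γ = 1/√(1 - 0.695²) = 1.391
Δt = γΔt₀ = 1.391 × 22.0 = 30.60 years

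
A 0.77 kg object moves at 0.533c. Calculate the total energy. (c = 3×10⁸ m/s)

γ = 1/√(1 - 0.533²) = 1.18187
mc² = 0.77 × (3×10⁸)² = 6.930×10¹⁶ J
E = γmc² = 1.18187 × 6.930×10¹⁶ = 8.190×10¹⁶ J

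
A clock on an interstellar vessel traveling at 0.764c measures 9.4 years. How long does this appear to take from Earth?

Proper time Δt₀ = 9.4 years
γ = 1/√(1 - 0.764²) = 1.550
Δt = γΔt₀ = 1.550 × 9.4 = 14.57 years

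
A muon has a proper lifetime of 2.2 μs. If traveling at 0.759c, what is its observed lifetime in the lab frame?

Proper lifetime τ₀ = 2.2 μs
γ = 1/√(1 - 0.759²) = 1.536
τ = γτ₀ = 1.536 × 2.2 μs = 3.379 μs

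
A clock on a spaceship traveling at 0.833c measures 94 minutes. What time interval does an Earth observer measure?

Proper time Δt₀ = 94 minutes
γ = 1/√(1 - 0.833²) = 1.807
Δt = γΔt₀ = 1.807 × 94 = 169.9 minutes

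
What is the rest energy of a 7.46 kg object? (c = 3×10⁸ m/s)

c² = (3×10⁸)² = 9.000×10¹⁶ m²/s²
E₀ = mc² = 7.46 × 9.000×10¹⁶ = 6.714×10¹⁷ J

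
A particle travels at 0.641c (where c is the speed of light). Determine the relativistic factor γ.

v/c = 0.641, so (v/c)² = 0.410881
1 - (v/c)² = 0.589119
γ = 1/√(0.589119) = 1.303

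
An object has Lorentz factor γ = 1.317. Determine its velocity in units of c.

From γ = 1/√(1 - v²/c²):
1/γ² = 1/1.317² = 0.57654
v²/c² = 1 - 0.57654 = 0.42346
v/c = √(0.42346) = 0.6507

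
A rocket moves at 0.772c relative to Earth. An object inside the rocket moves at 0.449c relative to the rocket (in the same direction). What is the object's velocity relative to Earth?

u = (u' + v)/(1 + u'v/c²)
Numerator: 0.449 + 0.772 = 1.221
Denominator: 1 + 0.346628 = 1.346628
u = 1.221/1.346628 = 0.9067c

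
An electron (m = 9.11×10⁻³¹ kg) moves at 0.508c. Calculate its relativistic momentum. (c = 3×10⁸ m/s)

γ = 1/√(1 - 0.508²) = 1.161
v = 0.508 × 3×10⁸ = 1.524×10⁸ m/s
p = γmv = 1.161 × 9.11×10⁻³¹ × 1.524×10⁸ = 1.612×10⁻²² kg·m/s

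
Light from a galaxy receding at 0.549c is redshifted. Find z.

β = 0.549
(1+β)/(1-β) = 1.549/0.451 = 3.4346
√(3.4346) = 1.8533
z = 1.8533 - 1 = 0.8533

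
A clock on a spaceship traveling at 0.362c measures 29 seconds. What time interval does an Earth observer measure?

Proper time Δt₀ = 29 seconds
γ = 1/√(1 - 0.362²) = 1.0728
Δt = γΔt₀ = 1.0728 × 29 = 31.11 seconds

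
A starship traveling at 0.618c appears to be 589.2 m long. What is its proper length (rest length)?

Contracted length L = 589.2 m
γ = 1/√(1 - 0.618²) = 1.271976
L₀ = γL = 1.271976 × 589.2 = 749.4 m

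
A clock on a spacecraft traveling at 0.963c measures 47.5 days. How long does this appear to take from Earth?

Proper time Δt₀ = 47.5 days
γ = 1/√(1 - 0.963²) = 3.711
Δt = γΔt₀ = 3.711 × 47.5 = 176.3 days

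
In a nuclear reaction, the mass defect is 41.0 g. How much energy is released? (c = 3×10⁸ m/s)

Convert mass defect: Δm = 41.0 g = 0.041 kg
E = Δm·c² = 0.041 × (3×10⁸)²
= 0.041 × 9×10¹⁶ = 3.690×10¹⁵ J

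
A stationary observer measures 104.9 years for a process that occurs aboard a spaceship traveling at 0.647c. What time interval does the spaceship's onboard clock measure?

Dilated time Δt = 104.9 years
γ = 1/√(1 - 0.647²) = 1.31149
Δt₀ = Δt/γ = 104.9/1.31149 = 79.99 years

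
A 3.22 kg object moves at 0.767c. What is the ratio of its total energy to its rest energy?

E = γmc², E₀ = mc²
E/E₀ = γ = 1/√(1 - 0.767²) = 1.558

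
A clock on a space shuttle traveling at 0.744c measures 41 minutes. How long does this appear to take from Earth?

Proper time Δt₀ = 41 minutes
γ = 1/√(1 - 0.744²) = 1.4966
Δt = γΔt₀ = 1.4966 × 41 = 61.36 minutes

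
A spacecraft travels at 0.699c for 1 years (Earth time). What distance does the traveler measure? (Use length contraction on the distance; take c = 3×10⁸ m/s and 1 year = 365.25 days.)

Earth distance: d = v × t = 0.699c × 1 yr = 6.6176×10¹⁵ m
γ = 1.3984
d' = d/γ = 6.6176×10¹⁵/1.3984 = 4.732×10¹⁵ m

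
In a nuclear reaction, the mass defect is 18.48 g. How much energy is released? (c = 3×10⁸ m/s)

Convert mass defect: Δm = 18.48 g = 0.01848 kg
E = Δm·c² = 0.01848 × (3×10⁸)²
= 0.01848 × 9×10¹⁶ = 1.663×10¹⁵ J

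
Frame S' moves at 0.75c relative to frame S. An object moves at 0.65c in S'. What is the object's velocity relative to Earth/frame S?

u = (u' + v)/(1 + u'v/c²)
Numerator: 0.65 + 0.75 = 1.4
Denominator: 1 + 0.4875 = 1.4875
u = 1.4/1.4875 = 0.9412c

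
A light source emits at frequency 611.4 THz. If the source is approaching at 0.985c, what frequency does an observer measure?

β = v/c = 0.985
(1+β)/(1-β) = 1.985/0.015 = 132.333
Doppler factor = √(132.333) = 11.5036
f_obs = 611.4 × 11.5036 = 7033 THz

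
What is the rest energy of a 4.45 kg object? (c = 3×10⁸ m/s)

c² = (3×10⁸)² = 9.000×10¹⁶ m²/s²
E₀ = mc² = 4.45 × 9.000×10¹⁶ = 4.005×10¹⁷ J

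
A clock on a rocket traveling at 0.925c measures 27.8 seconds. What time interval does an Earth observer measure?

Proper time Δt₀ = 27.8 seconds
γ = 1/√(1 - 0.925²) = 2.6318
Δt = γΔt₀ = 2.6318 × 27.8 = 73.16 seconds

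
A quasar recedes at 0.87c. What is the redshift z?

β = 0.87
(1+β)/(1-β) = 1.87/0.13 = 14.385
√(14.385) = 3.793
z = 3.793 - 1 = 2.793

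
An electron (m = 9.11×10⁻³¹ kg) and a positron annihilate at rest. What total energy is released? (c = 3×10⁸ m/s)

Both particles have the same rest mass, so total mass = 2m
E = 2m·c² = 2 × 9.11×10⁻³¹ × (3×10⁸)²
= 2 × 9.11×10⁻³¹ × 9×10¹⁶
= 1.640×10⁻¹³ J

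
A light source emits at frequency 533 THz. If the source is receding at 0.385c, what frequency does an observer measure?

β = v/c = 0.385
(1-β)/(1+β) = 0.615/1.385 = 0.44404
Doppler factor = √(0.44404) = 0.6664
f_obs = 533 × 0.6664 = 355.2 THz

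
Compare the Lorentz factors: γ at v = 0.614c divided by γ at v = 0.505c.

γ₁ = 1/√(1 - 0.614²) = 1.26694
γ₂ = 1/√(1 - 0.505²) = 1.15859
γ₁/γ₂ = 1.26694/1.15859 = 1.094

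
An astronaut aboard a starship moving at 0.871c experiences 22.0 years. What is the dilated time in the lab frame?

Proper time Δt₀ = 22.0 years
γ = 1/√(1 - 0.871²) = 2.0355
Δt = γΔt₀ = 2.0355 × 22.0 = 44.78 years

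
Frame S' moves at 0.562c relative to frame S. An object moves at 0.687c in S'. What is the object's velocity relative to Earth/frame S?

u = (u' + v)/(1 + u'v/c²)
Numerator: 0.687 + 0.562 = 1.249
Denominator: 1 + 0.386094 = 1.386094
u = 1.249/1.386094 = 0.9011c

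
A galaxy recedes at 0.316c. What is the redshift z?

β = 0.316
(1+β)/(1-β) = 1.316/0.684 = 1.924
√(1.924) = 1.3871
z = 1.3871 - 1 = 0.3871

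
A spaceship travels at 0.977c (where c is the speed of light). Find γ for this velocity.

v/c = 0.977, so (v/c)² = 0.954529
1 - (v/c)² = 0.045471
γ = 1/√(0.045471) = 4.690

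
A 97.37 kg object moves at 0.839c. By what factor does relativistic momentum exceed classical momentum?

p_rel = γmv, p_class = mv
Ratio = γ = 1/√(1 - 0.839²) = 1.838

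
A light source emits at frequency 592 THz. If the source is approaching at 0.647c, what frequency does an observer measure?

β = v/c = 0.647
(1+β)/(1-β) = 1.647/0.353 = 4.666
Doppler factor = √(4.666) = 2.160
f_obs = 592 × 2.160 = 1279 THz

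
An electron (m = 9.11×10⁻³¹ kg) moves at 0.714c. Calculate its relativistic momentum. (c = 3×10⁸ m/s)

γ = 1/√(1 - 0.714²) = 1.428
v = 0.714 × 3×10⁸ = 2.142×10⁸ m/s
p = γmv = 1.428 × 9.11×10⁻³¹ × 2.142×10⁸ = 2.787×10⁻²² kg·m/s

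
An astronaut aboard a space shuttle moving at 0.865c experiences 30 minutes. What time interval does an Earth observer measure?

Proper time Δt₀ = 30 minutes
γ = 1/√(1 - 0.865²) = 1.993
Δt = γΔt₀ = 1.993 × 30 = 59.79 minutes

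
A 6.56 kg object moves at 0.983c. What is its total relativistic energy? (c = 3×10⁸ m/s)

γ = 1/√(1 - 0.983²) = 5.4465
mc² = 6.56 × (3×10⁸)² = 5.904×10¹⁷ J
E = γmc² = 5.4465 × 5.904×10¹⁷ = 3.216×10¹⁸ J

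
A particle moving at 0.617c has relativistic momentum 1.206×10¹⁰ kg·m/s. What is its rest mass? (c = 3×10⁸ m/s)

γ = 1/√(1 - 0.617²) = 1.2707
v = 0.617 × 3×10⁸ = 1.851×10⁸ m/s
m = p/(γv) = 1.206×10¹⁰/(1.2707 × 1.851×10⁸) = 51.27 kg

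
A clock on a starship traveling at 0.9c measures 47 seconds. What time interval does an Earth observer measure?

Proper time Δt₀ = 47 seconds
γ = 1/√(1 - 0.9²) = 2.294
Δt = γΔt₀ = 2.294 × 47 = 107.8 seconds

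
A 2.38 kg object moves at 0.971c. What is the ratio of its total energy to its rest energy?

E = γmc², E₀ = mc²
E/E₀ = γ = 1/√(1 - 0.971²) = 4.183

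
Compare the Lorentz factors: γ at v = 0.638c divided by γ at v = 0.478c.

γ₁ = 1/√(1 - 0.638²) = 1.299
γ₂ = 1/√(1 - 0.478²) = 1.138
γ₁/γ₂ = 1.299/1.138 = 1.141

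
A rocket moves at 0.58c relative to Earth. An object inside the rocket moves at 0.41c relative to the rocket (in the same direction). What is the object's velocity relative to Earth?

u = (u' + v)/(1 + u'v/c²)
Numerator: 0.41 + 0.58 = 0.99
Denominator: 1 + 0.2378 = 1.2378
u = 0.99/1.2378 = 0.7998c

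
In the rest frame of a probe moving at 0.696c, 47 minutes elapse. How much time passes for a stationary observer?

Proper time Δt₀ = 47 minutes
γ = 1/√(1 - 0.696²) = 1.3927
Δt = γΔt₀ = 1.3927 × 47 = 65.46 minutes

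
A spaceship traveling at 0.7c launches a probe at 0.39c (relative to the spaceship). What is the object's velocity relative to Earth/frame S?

u = (u' + v)/(1 + u'v/c²)
Numerator: 0.39 + 0.7 = 1.09
Denominator: 1 + 0.273 = 1.273
u = 1.09/1.273 = 0.8562c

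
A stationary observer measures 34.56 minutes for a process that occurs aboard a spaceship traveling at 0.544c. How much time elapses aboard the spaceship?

Dilated time Δt = 34.56 minutes
γ = 1/√(1 - 0.544²) = 1.1918
Δt₀ = Δt/γ = 34.56/1.1918 = 29.00 minutes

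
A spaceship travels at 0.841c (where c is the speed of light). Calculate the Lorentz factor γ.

v/c = 0.841, so (v/c)² = 0.707281
1 - (v/c)² = 0.292719
γ = 1/√(0.292719) = 1.848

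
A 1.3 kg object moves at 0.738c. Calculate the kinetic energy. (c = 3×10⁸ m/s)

γ = 1/√(1 - 0.738²) = 1.4819
γ - 1 = 0.4819
KE = (γ-1)mc² = 0.4819 × 1.3 × (3×10⁸)² = 5.638×10¹⁶ J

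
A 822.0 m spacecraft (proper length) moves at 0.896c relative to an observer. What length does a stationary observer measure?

Proper length L₀ = 822.0 m
γ = 1/√(1 - 0.896²) = 2.252
L = L₀/γ = 822.0/2.252 = 365.0 m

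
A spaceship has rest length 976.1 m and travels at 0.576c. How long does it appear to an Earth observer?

Proper length L₀ = 976.1 m
γ = 1/√(1 - 0.576²) = 1.2233
L = L₀/γ = 976.1/1.2233 = 797.9 m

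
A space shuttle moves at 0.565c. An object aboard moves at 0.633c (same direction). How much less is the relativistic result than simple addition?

Classical: u' + v = 0.633 + 0.565 = 1.198c
Relativistic: u = (0.633 + 0.565)/(1 + 0.357645) = 1.198/1.357645 = 0.8824c
Difference: 1.198 - 0.8824 = 0.3156c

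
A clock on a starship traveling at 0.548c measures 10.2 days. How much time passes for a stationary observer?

Proper time Δt₀ = 10.2 days
γ = 1/√(1 - 0.548²) = 1.195
Δt = γΔt₀ = 1.195 × 10.2 = 12.19 days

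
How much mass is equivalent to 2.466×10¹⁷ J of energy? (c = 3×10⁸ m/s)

From E = mc², we get m = E/c²
c² = (3×10⁸)² = 9×10¹⁶ m²/s²
m = 2.466×10¹⁷ / 9×10¹⁶ = 2.740 kg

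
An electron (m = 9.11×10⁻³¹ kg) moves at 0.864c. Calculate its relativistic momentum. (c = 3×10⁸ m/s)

γ = 1/√(1 - 0.864²) = 1.986
v = 0.864 × 3×10⁸ = 2.592×10⁸ m/s
p = γmv = 1.986 × 9.11×10⁻³¹ × 2.592×10⁸ = 4.690×10⁻²² kg·m/s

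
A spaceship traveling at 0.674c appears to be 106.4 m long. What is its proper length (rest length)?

Contracted length L = 106.4 m
γ = 1/√(1 - 0.674²) = 1.3537
L₀ = γL = 1.3537 × 106.4 = 144.0 m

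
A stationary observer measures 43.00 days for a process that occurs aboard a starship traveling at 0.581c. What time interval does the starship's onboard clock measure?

Dilated time Δt = 43.00 days
γ = 1/√(1 - 0.581²) = 1.2286
Δt₀ = Δt/γ = 43.00/1.2286 = 35.00 days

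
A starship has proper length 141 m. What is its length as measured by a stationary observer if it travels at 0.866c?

Proper length L₀ = 141 m
γ = 1/√(1 - 0.866²) = 1.9998
L = L₀/γ = 141/1.9998 = 70.51 m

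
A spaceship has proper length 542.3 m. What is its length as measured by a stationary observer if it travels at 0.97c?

Proper length L₀ = 542.3 m
γ = 1/√(1 - 0.97²) = 4.1135
L = L₀/γ = 542.3/4.1135 = 131.8 m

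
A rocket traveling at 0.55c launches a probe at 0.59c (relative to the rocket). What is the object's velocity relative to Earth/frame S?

u = (u' + v)/(1 + u'v/c²)
Numerator: 0.59 + 0.55 = 1.14
Denominator: 1 + 0.3245 = 1.3245
u = 1.14/1.3245 = 0.8607c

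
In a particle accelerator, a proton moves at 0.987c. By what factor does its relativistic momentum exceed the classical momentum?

p_rel = γmv, p_class = mv
Ratio = γ = 1/√(1 - 0.987²)
= 1/√(0.025831) = 6.222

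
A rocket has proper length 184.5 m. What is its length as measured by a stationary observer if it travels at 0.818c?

Proper length L₀ = 184.5 m
γ = 1/√(1 - 0.818²) = 1.7385
L = L₀/γ = 184.5/1.7385 = 106.1 m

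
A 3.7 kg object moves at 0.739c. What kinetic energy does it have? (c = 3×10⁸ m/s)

γ = 1/√(1 - 0.739²) = 1.4843
γ - 1 = 0.4843
KE = (γ-1)mc² = 0.4843 × 3.7 × (3×10⁸)² = 1.613×10¹⁷ J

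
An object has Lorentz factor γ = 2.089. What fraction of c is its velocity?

From γ = 1/√(1 - v²/c²):
1/γ² = 1/2.089² = 0.2292
v²/c² = 1 - 0.2292 = 0.7708
v/c = √(0.7708) = 0.8780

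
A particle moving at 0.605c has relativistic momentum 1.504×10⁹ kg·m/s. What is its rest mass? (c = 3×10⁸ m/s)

γ = 1/√(1 - 0.605²) = 1.256
v = 0.605 × 3×10⁸ = 1.815×10⁸ m/s
m = p/(γv) = 1.504×10⁹/(1.256 × 1.815×10⁸) = 6.598 kg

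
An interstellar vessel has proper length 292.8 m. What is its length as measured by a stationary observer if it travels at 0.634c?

Proper length L₀ = 292.8 m
γ = 1/√(1 - 0.634²) = 1.2931
L = L₀/γ = 292.8/1.2931 = 226.4 m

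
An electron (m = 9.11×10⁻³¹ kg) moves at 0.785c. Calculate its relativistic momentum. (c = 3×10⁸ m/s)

γ = 1/√(1 - 0.785²) = 1.614
v = 0.785 × 3×10⁸ = 2.355×10⁸ m/s
p = γmv = 1.614 × 9.11×10⁻³¹ × 2.355×10⁸ = 3.463×10⁻²² kg·m/s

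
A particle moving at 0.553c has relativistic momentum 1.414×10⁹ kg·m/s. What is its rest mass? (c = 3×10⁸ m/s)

γ = 1/√(1 - 0.553²) = 1.2002
v = 0.553 × 3×10⁸ = 1.659×10⁸ m/s
m = p/(γv) = 1.414×10⁹/(1.2002 × 1.659×10⁸) = 7.101 kg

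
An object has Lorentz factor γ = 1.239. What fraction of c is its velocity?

From γ = 1/√(1 - v²/c²):
1/γ² = 1/1.239² = 0.6514
v²/c² = 1 - 0.6514 = 0.3486
v/c = √(0.3486) = 0.5904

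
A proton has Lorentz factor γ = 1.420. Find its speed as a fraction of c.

From γ = 1/√(1 - v²/c²):
1/γ² = 1/1.420² = 0.4959
v²/c² = 1 - 0.4959 = 0.5041
v/c = √(0.5041) = 0.7100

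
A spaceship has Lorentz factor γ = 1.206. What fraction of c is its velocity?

From γ = 1/√(1 - v²/c²):
1/γ² = 1/1.206² = 0.68755
v²/c² = 1 - 0.68755 = 0.31245
v/c = √(0.31245) = 0.5590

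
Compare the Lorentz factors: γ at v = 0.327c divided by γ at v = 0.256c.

γ₁ = 1/√(1 - 0.327²) = 1.058
γ₂ = 1/√(1 - 0.256²) = 1.034
γ₁/γ₂ = 1.058/1.034 = 1.023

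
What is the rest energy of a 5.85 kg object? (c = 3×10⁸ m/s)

c² = (3×10⁸)² = 9.000×10¹⁶ m²/s²
E₀ = mc² = 5.85 × 9.000×10¹⁶ = 5.265×10¹⁷ J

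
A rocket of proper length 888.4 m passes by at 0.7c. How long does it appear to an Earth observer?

Proper length L₀ = 888.4 m
γ = 1/√(1 - 0.7²) = 1.4003
L = L₀/γ = 888.4/1.4003 = 634.4 m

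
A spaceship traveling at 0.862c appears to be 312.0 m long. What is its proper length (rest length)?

Contracted length L = 312.0 m
γ = 1/√(1 - 0.862²) = 1.9727
L₀ = γL = 1.9727 × 312.0 = 615.5 m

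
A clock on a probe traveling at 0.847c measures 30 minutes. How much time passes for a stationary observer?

Proper time Δt₀ = 30 minutes
γ = 1/√(1 - 0.847²) = 1.881
Δt = γΔt₀ = 1.881 × 30 = 56.43 minutes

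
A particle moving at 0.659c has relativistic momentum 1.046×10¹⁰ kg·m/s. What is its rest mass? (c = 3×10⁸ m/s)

γ = 1/√(1 - 0.659²) = 1.32953
v = 0.659 × 3×10⁸ = 1.977×10⁸ m/s
m = p/(γv) = 1.046×10¹⁰/(1.32953 × 1.977×10⁸) = 39.79 kg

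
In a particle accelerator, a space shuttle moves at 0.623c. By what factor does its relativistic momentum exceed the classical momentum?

p_rel = γmv, p_class = mv
Ratio = γ = 1/√(1 - 0.623²)
= 1/√(0.611871) = 1.278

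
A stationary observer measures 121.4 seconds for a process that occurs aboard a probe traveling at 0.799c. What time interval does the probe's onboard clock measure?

Dilated time Δt = 121.4 seconds
γ = 1/√(1 - 0.799²) = 1.663
Δt₀ = Δt/γ = 121.4/1.663 = 73.00 seconds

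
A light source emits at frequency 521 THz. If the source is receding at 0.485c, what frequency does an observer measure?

β = v/c = 0.485
(1-β)/(1+β) = 0.515/1.485 = 0.3468
Doppler factor = √(0.3468) = 0.5889
f_obs = 521 × 0.5889 = 306.8 THz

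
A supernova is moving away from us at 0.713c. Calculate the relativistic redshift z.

β = 0.713
(1+β)/(1-β) = 1.713/0.287 = 5.969
√(5.969) = 2.443
z = 2.443 - 1 = 1.443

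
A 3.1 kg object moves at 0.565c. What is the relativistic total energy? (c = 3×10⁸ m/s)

γ = 1/√(1 - 0.565²) = 1.212
mc² = 3.1 × (3×10⁸)² = 2.790×10¹⁷ J
E = γmc² = 1.212 × 2.790×10¹⁷ = 3.381×10¹⁷ J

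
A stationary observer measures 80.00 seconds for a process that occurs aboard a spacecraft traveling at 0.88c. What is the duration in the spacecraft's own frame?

Dilated time Δt = 80.00 seconds
γ = 1/√(1 - 0.88²) = 2.105
Δt₀ = Δt/γ = 80.00/2.105 = 38.00 seconds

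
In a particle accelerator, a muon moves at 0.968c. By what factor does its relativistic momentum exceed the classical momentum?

p_rel = γmv, p_class = mv
Ratio = γ = 1/√(1 - 0.968²)
= 1/√(0.062976) = 3.985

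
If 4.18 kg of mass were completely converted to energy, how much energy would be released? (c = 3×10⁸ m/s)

Using E = mc²:
c² = (3×10⁸)² = 9×10¹⁶ m²/s²
E = 4.18 × 9×10¹⁶ = 3.762×10¹⁷ J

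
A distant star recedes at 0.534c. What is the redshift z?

β = 0.534
(1+β)/(1-β) = 1.534/0.466 = 3.2918
√(3.2918) = 1.8143
z = 1.8143 - 1 = 0.8143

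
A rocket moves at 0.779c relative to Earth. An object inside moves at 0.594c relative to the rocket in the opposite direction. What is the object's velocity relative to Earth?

Object's velocity in rocket frame is u' = -0.594c
u = (u' + v)/(1 + u'v/c²) = (v - 0.594)/(1 - 0.594·v/c²)
Numerator: 0.779 - 0.594 = 0.185
Denominator: 1 - 0.462726 = 0.537274
u = 0.185/0.537274 = 0.3443c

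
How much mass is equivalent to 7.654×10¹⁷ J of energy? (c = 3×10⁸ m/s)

From E = mc², we get m = E/c²
c² = (3×10⁸)² = 9×10¹⁶ m²/s²
m = 7.654×10¹⁷ / 9×10¹⁶ = 8.504 kg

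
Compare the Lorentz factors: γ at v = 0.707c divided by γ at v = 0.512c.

γ₁ = 1/√(1 - 0.707²) = 1.414
γ₂ = 1/√(1 - 0.512²) = 1.164
γ₁/γ₂ = 1.414/1.164 = 1.215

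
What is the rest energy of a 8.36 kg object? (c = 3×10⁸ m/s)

c² = (3×10⁸)² = 9.000×10¹⁶ m²/s²
E₀ = mc² = 8.36 × 9.000×10¹⁶ = 7.524×10¹⁷ J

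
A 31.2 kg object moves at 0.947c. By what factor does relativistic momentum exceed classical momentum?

p_rel = γmv, p_class = mv
Ratio = γ = 1/√(1 - 0.947²) = 3.113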